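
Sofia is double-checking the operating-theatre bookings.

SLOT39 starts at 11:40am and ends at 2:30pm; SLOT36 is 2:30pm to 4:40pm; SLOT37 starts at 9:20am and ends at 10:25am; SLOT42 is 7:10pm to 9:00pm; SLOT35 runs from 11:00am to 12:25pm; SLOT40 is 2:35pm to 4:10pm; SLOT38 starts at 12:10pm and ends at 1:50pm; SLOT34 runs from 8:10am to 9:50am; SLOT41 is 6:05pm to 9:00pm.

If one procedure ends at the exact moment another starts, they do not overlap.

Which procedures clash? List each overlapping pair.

SLOT34 & SLOT37, SLOT35 & SLOT38, SLOT35 & SLOT39, SLOT36 & SLOT40, SLOT38 & SLOT39, SLOT41 & SLOT42

Check each pair: they overlap iff neither finishes before the other starts.
Sorted by start: SLOT34, SLOT37, SLOT35, SLOT39, SLOT38, SLOT36, SLOT40, SLOT41, SLOT42.
SLOT37 starts before SLOT34 ends → SLOT34 and SLOT37 overlap.
SLOT35 starts after SLOT34 ends, so nothing later overlaps SLOT34 either.
SLOT35 starts after SLOT37 ends, so nothing later overlaps SLOT37 either.
SLOT39 starts before SLOT35 ends → SLOT35 and SLOT39 overlap.
SLOT38 starts before SLOT35 ends → SLOT35 and SLOT38 overlap.
SLOT36 starts after SLOT35 ends, so nothing later overlaps SLOT35 either.
SLOT38 starts before SLOT39 ends → SLOT39 and SLOT38 overlap.
SLOT36 starts exactly when SLOT39 ends (back-to-back, no overlap), so nothing later overlaps SLOT39 either.
SLOT36 starts after SLOT38 ends, so nothing later overlaps SLOT38 either.
SLOT40 starts before SLOT36 ends → SLOT36 and SLOT40 overlap.
SLOT41 starts after SLOT36 ends, so nothing later overlaps SLOT36 either.
SLOT41 starts after SLOT40 ends, so nothing later overlaps SLOT40 either.
SLOT42 starts before SLOT41 ends → SLOT41 and SLOT42 overlap.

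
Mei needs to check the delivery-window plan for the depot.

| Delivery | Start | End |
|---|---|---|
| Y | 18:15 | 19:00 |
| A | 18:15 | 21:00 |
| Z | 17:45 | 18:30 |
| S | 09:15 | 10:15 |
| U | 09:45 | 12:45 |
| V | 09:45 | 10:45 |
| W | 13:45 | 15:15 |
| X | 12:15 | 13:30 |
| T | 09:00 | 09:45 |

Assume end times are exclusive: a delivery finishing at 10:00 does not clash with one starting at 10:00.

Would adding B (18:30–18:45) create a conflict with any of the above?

Yes — it overlaps A, Y

T: ends 09:45 at or before B starts 18:30 → clear.
S: ends 10:15 at or before B starts 18:30 → clear.
U: ends 12:45 at or before B starts 18:30 → clear.
V: ends 10:45 at or before B starts 18:30 → clear.
X: ends 13:30 at or before B starts 18:30 → clear.
W: ends 15:15 at or before B starts 18:30 → clear.
Z: ends 18:30 at or before B starts 18:30 → clear.
Y: starts 18:15 before B ends 18:45, and ends 19:00 after B starts 18:30 → overlap.
A: starts 18:15 before B ends 18:45, and ends 21:00 after B starts 18:30 → overlap.
B overlaps Y, A.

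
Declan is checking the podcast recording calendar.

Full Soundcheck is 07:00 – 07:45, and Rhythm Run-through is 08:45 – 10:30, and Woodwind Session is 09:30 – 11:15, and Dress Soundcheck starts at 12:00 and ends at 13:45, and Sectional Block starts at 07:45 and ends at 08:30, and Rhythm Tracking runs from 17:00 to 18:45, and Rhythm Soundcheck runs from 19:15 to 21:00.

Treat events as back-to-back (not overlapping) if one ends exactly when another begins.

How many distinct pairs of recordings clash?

Sorted by start: Full Soundcheck, Sectional Block, Rhythm Run-through, Woodwind Session, Dress Soundcheck, Rhythm Tracking, Rhythm Soundcheck.
Sectional Block starts exactly when Full Soundcheck ends (back-to-back, no overlap) — done with Full Soundcheck.
Rhythm Run-through starts after Sectional Block ends — done with Sectional Block.
Woodwind Session starts before Rhythm Run-through ends → Rhythm Run-through and Woodwind Session overlap.
Dress Soundcheck starts after Rhythm Run-through ends — done with Rhythm Run-through.
Dress Soundcheck starts after Woodwind Session ends — done with Woodwind Session.
Rhythm Tracking starts after Dress Soundcheck ends — done with Dress Soundcheck.
Rhythm Soundcheck starts after Rhythm Tracking ends.
Overlapping pairs: Rhythm Run-through & Woodwind Session — 1 in total.

1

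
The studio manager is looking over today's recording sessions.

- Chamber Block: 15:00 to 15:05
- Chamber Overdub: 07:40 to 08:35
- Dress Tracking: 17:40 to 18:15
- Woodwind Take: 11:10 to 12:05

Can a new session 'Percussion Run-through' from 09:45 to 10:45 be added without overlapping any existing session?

Yes — the slot is free

Chamber Overdub: ends 08:35 at or before Percussion Run-through starts 09:45 → clear.
Woodwind Take: starts 11:10 at or after Percussion Run-through ends 10:45 → clear.
Chamber Block: starts 15:00 at or after Percussion Run-through ends 10:45 → clear.
Dress Tracking: starts 17:40 at or after Percussion Run-through ends 10:45 → clear.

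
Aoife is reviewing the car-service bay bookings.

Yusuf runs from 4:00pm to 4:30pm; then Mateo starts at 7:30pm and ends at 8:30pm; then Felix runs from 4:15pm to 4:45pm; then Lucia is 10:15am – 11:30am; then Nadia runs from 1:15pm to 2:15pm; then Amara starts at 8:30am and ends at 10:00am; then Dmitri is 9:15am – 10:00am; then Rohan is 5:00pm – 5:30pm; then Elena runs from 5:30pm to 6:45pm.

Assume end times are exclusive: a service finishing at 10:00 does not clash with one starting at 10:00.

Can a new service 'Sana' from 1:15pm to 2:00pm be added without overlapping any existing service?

Amara: ends 10:00am at or before Sana starts 1:15pm → clear.
Dmitri: ends 10:00am at or before Sana starts 1:15pm → clear.
Lucia: ends 11:30am at or before Sana starts 1:15pm → clear.
Nadia: starts 1:15pm before Sana ends 2:00pm, and ends 2:15pm after Sana starts 1:15pm → overlap.
Yusuf: starts 4:00pm at or after Sana ends 2:00pm → clear.
Felix: starts 4:15pm at or after Sana ends 2:00pm → clear.
Rohan: starts 5:00pm at or after Sana ends 2:00pm → clear.
Elena: starts 5:30pm at or after Sana ends 2:00pm → clear.
Mateo: starts 7:30pm at or after Sana ends 2:00pm → clear.
Sana overlaps Nadia.

No — it overlaps Nadia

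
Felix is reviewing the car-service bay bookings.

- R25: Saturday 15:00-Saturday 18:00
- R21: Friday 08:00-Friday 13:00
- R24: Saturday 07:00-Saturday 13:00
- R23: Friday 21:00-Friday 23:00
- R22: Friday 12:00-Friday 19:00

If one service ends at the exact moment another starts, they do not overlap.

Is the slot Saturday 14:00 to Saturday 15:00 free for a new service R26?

Yes — the slot is free

R21: ends Friday 13:00 at or before R26 starts Saturday 14:00 → clear.
R22: ends Friday 19:00 at or before R26 starts Saturday 14:00 → clear.
R23: ends Friday 23:00 at or before R26 starts Saturday 14:00 → clear.
R24: ends Saturday 13:00 at or before R26 starts Saturday 14:00 → clear.
R25: starts Saturday 15:00 at or after R26 ends Saturday 15:00 → clear.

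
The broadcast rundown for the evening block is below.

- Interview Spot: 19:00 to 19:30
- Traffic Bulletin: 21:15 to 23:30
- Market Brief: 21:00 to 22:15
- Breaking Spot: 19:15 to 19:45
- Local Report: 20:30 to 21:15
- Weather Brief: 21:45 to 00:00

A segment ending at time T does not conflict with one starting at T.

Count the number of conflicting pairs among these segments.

Check each pair: they overlap iff neither finishes before the other starts.
Sorted by start: Interview Spot, Breaking Spot, Local Report, Market Brief, Traffic Bulletin, Weather Brief.
Breaking Spot starts before Interview Spot ends → Interview Spot and Breaking Spot overlap.
Local Report starts after Interview Spot ends — done with Interview Spot.
Local Report starts after Breaking Spot ends — done with Breaking Spot.
Market Brief starts before Local Report ends → Local Report and Market Brief overlap.
Traffic Bulletin starts exactly when Local Report ends (back-to-back, no overlap) — done with Local Report.
Traffic Bulletin starts before Market Brief ends → Market Brief and Traffic Bulletin overlap.
Weather Brief starts before Market Brief ends → Market Brief and Weather Brief overlap.
Weather Brief starts before Traffic Bulletin ends → Traffic Bulletin and Weather Brief overlap.
Overlapping pairs: Breaking Spot & Interview Spot, Local Report & Market Brief, Market Brief & Traffic Bulletin, Market Brief & Weather Brief, Traffic Bulletin & Weather Brief — 5 in total.

5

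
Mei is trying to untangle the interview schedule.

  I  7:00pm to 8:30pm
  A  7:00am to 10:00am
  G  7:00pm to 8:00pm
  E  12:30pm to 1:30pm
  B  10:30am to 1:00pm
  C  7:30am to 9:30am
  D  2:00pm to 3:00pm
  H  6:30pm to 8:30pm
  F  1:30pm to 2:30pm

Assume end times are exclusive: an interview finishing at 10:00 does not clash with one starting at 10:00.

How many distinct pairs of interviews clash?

6

Sorted by start: A, C, B, E, F, D, H, G, I.
C starts before A ends → A and C overlap.
B starts after A ends, so nothing later overlaps A either.
B starts after C ends, so nothing later overlaps C either.
E starts before B ends → B and E overlap.
F starts after B ends, so nothing later overlaps B either.
F starts exactly when E ends (back-to-back, no overlap), so nothing later overlaps E either.
D starts before F ends → F and D overlap.
H starts after F ends, so nothing later overlaps F either.
H starts after D ends, so nothing later overlaps D either.
G starts before H ends → H and G overlap.
I starts before H ends → H and I overlap.
I starts before G ends → G and I overlap.
Overlapping pairs: A & C, B & E, D & F, G & H, G & I, H & I — 6 in total.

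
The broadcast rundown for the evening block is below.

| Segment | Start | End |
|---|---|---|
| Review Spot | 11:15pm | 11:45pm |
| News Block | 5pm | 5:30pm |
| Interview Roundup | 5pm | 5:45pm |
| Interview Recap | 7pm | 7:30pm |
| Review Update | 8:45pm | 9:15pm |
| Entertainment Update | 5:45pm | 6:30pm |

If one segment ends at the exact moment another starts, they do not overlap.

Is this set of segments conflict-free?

Check each pair: they overlap iff neither finishes before the other starts.
Sorted by start: News Block, Interview Roundup, Entertainment Update, Interview Recap, Review Update, Review Spot.
Interview Roundup starts before News Block ends → News Block and Interview Roundup overlap.
That's a conflict, so the schedule is not conflict-free.

No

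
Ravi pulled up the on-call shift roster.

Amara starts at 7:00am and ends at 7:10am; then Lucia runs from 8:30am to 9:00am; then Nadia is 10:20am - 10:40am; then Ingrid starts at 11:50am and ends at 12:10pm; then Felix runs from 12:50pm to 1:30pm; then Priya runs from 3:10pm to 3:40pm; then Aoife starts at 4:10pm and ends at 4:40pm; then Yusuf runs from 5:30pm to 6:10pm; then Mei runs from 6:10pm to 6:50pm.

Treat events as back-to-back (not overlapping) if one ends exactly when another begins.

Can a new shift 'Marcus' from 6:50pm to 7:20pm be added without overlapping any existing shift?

Yes — the slot is free

Amara: ends 7:10am at or before Marcus starts 6:50pm → clear.
Lucia: ends 9:00am at or before Marcus starts 6:50pm → clear.
Nadia: ends 10:40am at or before Marcus starts 6:50pm → clear.
Ingrid: ends 12:10pm at or before Marcus starts 6:50pm → clear.
Felix: ends 1:30pm at or before Marcus starts 6:50pm → clear.
Priya: ends 3:40pm at or before Marcus starts 6:50pm → clear.
Aoife: ends 4:40pm at or before Marcus starts 6:50pm → clear.
Yusuf: ends 6:10pm at or before Marcus starts 6:50pm → clear.
Mei: ends 6:50pm at or before Marcus starts 6:50pm → clear.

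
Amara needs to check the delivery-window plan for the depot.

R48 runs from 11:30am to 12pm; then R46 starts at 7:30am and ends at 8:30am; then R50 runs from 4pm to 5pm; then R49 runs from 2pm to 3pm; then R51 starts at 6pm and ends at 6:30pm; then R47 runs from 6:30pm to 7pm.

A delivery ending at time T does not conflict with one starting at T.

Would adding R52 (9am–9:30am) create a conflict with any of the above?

R46: ends 8:30am at or before R52 starts 9am → clear.
R48: starts 11:30am at or after R52 ends 9:30am → clear.
R49: starts 2pm at or after R52 ends 9:30am → clear.
R50: starts 4pm at or after R52 ends 9:30am → clear.
R51: starts 6pm at or after R52 ends 9:30am → clear.
R47: starts 6:30pm at or after R52 ends 9:30am → clear.

No — it doesn't clash with anything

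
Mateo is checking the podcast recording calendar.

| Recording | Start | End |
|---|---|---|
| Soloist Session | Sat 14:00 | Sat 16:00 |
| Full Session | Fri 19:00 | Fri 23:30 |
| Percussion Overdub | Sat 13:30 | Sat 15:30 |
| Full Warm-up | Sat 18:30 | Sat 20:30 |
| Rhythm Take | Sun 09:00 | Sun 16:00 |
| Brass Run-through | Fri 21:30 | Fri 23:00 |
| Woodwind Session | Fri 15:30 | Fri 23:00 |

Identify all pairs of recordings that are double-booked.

Brass Run-through & Full Session, Brass Run-through & Woodwind Session, Full Session & Woodwind Session, Percussion Overdub & Soloist Session

Sorted by start: Woodwind Session, Full Session, Brass Run-through, Percussion Overdub, Soloist Session, Full Warm-up, Rhythm Take.
Full Session starts before Woodwind Session ends → Woodwind Session and Full Session overlap.
Brass Run-through starts before Woodwind Session ends → Woodwind Session and Brass Run-through overlap.
Percussion Overdub starts after Woodwind Session ends — done with Woodwind Session.
Brass Run-through starts before Full Session ends → Full Session and Brass Run-through overlap.
Percussion Overdub starts after Full Session ends — done with Full Session.
Percussion Overdub starts after Brass Run-through ends — done with Brass Run-through.
Soloist Session starts before Percussion Overdub ends → Percussion Overdub and Soloist Session overlap.
Full Warm-up starts after Percussion Overdub ends — done with Percussion Overdub.
Full Warm-up starts after Soloist Session ends — done with Soloist Session.
Rhythm Take starts after Full Warm-up ends.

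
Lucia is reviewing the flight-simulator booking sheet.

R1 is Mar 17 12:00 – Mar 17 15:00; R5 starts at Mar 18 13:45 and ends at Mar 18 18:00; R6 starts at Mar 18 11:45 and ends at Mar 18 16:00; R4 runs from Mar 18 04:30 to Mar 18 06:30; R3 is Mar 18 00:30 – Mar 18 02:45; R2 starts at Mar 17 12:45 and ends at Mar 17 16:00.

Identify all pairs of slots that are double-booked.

Sorted by start: R1, R2, R3, R4, R6, R5.
R2 starts before R1 ends → R1 and R2 overlap.
R3 starts after R1 ends — done with R1.
R3 starts after R2 ends — done with R2.
R4 starts after R3 ends — done with R3.
R6 starts after R4 ends — done with R4.
R5 starts before R6 ends → R6 and R5 overlap.

R1 & R2, R5 & R6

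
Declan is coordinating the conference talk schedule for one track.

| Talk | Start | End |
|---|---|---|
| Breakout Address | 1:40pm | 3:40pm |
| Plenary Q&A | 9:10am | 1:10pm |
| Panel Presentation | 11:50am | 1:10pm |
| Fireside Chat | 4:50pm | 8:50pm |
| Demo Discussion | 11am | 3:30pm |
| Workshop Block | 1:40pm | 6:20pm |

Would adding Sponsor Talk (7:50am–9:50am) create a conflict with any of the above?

Plenary Q&A: starts 9:10am before Sponsor Talk ends 9:50am, and ends 1:10pm after Sponsor Talk starts 7:50am → overlap.
Demo Discussion: starts 11am at or after Sponsor Talk ends 9:50am → clear.
Panel Presentation: starts 11:50am at or after Sponsor Talk ends 9:50am → clear.
Workshop Block: starts 1:40pm at or after Sponsor Talk ends 9:50am → clear.
Breakout Address: starts 1:40pm at or after Sponsor Talk ends 9:50am → clear.
Fireside Chat: starts 4:50pm at or after Sponsor Talk ends 9:50am → clear.
Sponsor Talk overlaps Plenary Q&A.

Yes — it overlaps Plenary Q&A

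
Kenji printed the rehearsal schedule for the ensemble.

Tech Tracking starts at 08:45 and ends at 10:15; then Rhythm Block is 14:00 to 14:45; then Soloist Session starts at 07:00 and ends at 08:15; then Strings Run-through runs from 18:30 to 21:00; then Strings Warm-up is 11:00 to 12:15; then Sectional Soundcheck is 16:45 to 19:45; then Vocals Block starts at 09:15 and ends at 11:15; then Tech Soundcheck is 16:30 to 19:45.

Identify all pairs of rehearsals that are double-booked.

Sectional Soundcheck & Strings Run-through, Sectional Soundcheck & Tech Soundcheck, Strings Run-through & Tech Soundcheck, Strings Warm-up & Vocals Block, Tech Tracking & Vocals Block

Two intervals overlap when each starts before the other ends.
Sorted by start: Soloist Session, Tech Tracking, Vocals Block, Strings Warm-up, Rhythm Block, Tech Soundcheck, Sectional Soundcheck, Strings Run-through.
Tech Tracking starts after Soloist Session ends, so nothing later overlaps Soloist Session either.
Vocals Block starts before Tech Tracking ends → Tech Tracking and Vocals Block overlap.
Strings Warm-up starts after Tech Tracking ends, so nothing later overlaps Tech Tracking either.
Strings Warm-up starts before Vocals Block ends → Vocals Block and Strings Warm-up overlap.
Rhythm Block starts after Vocals Block ends, so nothing later overlaps Vocals Block either.
Rhythm Block starts after Strings Warm-up ends, so nothing later overlaps Strings Warm-up either.
Tech Soundcheck starts after Rhythm Block ends, so nothing later overlaps Rhythm Block either.
Sectional Soundcheck starts before Tech Soundcheck ends → Tech Soundcheck and Sectional Soundcheck overlap.
Strings Run-through starts before Tech Soundcheck ends → Tech Soundcheck and Strings Run-through overlap.
Strings Run-through starts before Sectional Soundcheck ends → Sectional Soundcheck and Strings Run-through overlap.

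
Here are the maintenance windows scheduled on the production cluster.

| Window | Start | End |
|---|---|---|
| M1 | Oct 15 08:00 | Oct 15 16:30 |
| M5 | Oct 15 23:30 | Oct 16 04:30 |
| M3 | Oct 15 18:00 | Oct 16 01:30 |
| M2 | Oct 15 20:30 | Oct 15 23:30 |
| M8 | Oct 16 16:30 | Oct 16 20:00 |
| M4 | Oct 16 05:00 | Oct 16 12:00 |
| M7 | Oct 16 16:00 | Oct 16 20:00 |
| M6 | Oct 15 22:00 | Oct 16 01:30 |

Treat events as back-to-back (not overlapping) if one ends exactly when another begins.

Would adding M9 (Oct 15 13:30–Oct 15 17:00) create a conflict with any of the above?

Yes — it overlaps M1

M1: starts Oct 15 08:00 before M9 ends Oct 15 17:00, and ends Oct 15 16:30 after M9 starts Oct 15 13:30 → overlap.
M3: starts Oct 15 18:00 at or after M9 ends Oct 15 17:00 → clear.
M2: starts Oct 15 20:30 at or after M9 ends Oct 15 17:00 → clear.
M6: starts Oct 15 22:00 at or after M9 ends Oct 15 17:00 → clear.
M5: starts Oct 15 23:30 at or after M9 ends Oct 15 17:00 → clear.
M4: starts Oct 16 05:00 at or after M9 ends Oct 15 17:00 → clear.
M7: starts Oct 16 16:00 at or after M9 ends Oct 15 17:00 → clear.
M8: starts Oct 16 16:30 at or after M9 ends Oct 15 17:00 → clear.
M9 overlaps M1.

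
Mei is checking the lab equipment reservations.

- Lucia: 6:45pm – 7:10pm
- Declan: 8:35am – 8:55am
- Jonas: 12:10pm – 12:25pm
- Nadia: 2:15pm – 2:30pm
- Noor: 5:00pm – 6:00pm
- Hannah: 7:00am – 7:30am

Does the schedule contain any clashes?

No

Sorted by start: Hannah, Declan, Jonas, Nadia, Noor, Lucia.
Declan starts after Hannah ends, so nothing later overlaps Hannah either.
Jonas starts after Declan ends, so nothing later overlaps Declan either.
Nadia starts after Jonas ends, so nothing later overlaps Jonas either.
Noor starts after Nadia ends, so nothing later overlaps Nadia either.
Lucia starts after Noor ends.
Every pair is clear; the schedule has no overlaps.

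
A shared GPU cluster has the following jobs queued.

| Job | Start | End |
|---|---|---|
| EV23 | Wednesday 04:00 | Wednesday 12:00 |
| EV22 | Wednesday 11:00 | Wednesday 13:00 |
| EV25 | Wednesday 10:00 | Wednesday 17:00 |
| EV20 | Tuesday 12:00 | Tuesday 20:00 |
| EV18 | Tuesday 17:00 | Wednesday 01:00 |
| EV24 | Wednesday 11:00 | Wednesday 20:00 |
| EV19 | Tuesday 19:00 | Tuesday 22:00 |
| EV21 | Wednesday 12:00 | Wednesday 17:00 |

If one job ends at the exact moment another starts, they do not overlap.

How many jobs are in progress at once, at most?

Sort all start/end points and keep a running count:
Tuesday 12:00 start EV20 → 1
Tuesday 17:00 start EV18 → 2
Tuesday 19:00 start EV19 → 3
Tuesday 20:00 end EV20 → 2
Tuesday 22:00 end EV19 → 1
Wednesday 01:00 end EV18 → 0
Wednesday 04:00 start EV23 → 1
Wednesday 10:00 start EV25 → 2
Wednesday 11:00 start EV22 → 3
Wednesday 11:00 start EV24 → 4
Wednesday 12:00 end EV23 → 3
Wednesday 12:00 start EV21 → 4
Wednesday 13:00 end EV22 → 3
Wednesday 17:00 end EV21 → 2
Wednesday 17:00 end EV25 → 1
Wednesday 20:00 end EV24 → 0
Peak is 4, at Wednesday 11:00 (EV22, EV23, EV24, EV25).

4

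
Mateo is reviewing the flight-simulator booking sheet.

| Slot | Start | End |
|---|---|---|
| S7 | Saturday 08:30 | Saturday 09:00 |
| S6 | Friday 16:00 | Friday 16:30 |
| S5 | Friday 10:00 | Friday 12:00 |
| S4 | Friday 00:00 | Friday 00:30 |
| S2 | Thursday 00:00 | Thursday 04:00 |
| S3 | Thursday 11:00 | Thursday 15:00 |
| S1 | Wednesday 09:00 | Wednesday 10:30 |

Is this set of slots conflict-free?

Sorted by start: S1, S2, S3, S4, S5, S6, S7.
S2 starts after S1 ends — done with S1.
S3 starts after S2 ends — done with S2.
S4 starts after S3 ends — done with S3.
S5 starts after S4 ends — done with S4.
S6 starts after S5 ends — done with S5.
S7 starts after S6 ends.
Every pair is clear; the schedule has no overlaps.

Yes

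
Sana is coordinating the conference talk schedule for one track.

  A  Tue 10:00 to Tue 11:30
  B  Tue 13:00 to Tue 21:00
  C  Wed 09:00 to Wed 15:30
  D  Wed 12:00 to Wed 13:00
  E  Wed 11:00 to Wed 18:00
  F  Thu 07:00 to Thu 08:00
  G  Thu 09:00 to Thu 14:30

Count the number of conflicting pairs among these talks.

3

Sorted by start: A, B, C, E, D, F, G.
B starts after A ends, so A has no further overlaps.
C starts after B ends, so B has no further overlaps.
E starts before C ends → C and E overlap.
D starts before C ends → C and D overlap.
F starts after C ends, so C has no further overlaps.
D starts before E ends → E and D overlap.
F starts after E ends, so E has no further overlaps.
F starts after D ends, so D has no further overlaps.
G starts after F ends.
Overlapping pairs: C & D, C & E, D & E — 3 in total.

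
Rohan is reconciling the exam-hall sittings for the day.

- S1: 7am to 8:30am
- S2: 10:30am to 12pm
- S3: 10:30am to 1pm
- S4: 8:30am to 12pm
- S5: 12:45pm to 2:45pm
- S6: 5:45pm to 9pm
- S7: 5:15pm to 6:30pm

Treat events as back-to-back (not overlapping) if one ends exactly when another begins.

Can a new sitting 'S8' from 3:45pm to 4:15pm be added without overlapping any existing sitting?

Yes — the slot is free

S1: ends 8:30am at or before S8 starts 3:45pm → clear.
S4: ends 12pm at or before S8 starts 3:45pm → clear.
S2: ends 12pm at or before S8 starts 3:45pm → clear.
S3: ends 1pm at or before S8 starts 3:45pm → clear.
S5: ends 2:45pm at or before S8 starts 3:45pm → clear.
S7: starts 5:15pm at or after S8 ends 4:15pm → clear.
S6: starts 5:45pm at or after S8 ends 4:15pm → clear.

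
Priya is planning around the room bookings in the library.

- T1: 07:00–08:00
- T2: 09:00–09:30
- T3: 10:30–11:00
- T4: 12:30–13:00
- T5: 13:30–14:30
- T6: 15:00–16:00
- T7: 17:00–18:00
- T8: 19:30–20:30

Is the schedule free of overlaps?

Sorted by start: T1, T2, T3, T4, T5, T6, T7, T8.
T2 starts after T1 ends — done with T1.
T3 starts after T2 ends — done with T2.
T4 starts after T3 ends — done with T3.
T5 starts after T4 ends — done with T4.
T6 starts after T5 ends — done with T5.
T7 starts after T6 ends — done with T6.
T8 starts after T7 ends.
Every pair is clear; the schedule has no overlaps.

Yes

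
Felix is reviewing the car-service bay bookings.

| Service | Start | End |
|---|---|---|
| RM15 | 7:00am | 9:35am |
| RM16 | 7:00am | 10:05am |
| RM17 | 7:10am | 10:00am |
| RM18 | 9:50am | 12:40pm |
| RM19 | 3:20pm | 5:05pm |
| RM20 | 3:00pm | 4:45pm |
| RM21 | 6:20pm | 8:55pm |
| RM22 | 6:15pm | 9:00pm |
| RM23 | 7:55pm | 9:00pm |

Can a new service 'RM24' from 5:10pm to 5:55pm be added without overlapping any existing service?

RM15: ends 9:35am at or before RM24 starts 5:10pm → clear.
RM16: ends 10:05am at or before RM24 starts 5:10pm → clear.
RM17: ends 10:00am at or before RM24 starts 5:10pm → clear.
RM18: ends 12:40pm at or before RM24 starts 5:10pm → clear.
RM20: ends 4:45pm at or before RM24 starts 5:10pm → clear.
RM19: ends 5:05pm at or before RM24 starts 5:10pm → clear.
RM22: starts 6:15pm at or after RM24 ends 5:55pm → clear.
RM21: starts 6:20pm at or after RM24 ends 5:55pm → clear.
RM23: starts 7:55pm at or after RM24 ends 5:55pm → clear.

Yes — the slot is free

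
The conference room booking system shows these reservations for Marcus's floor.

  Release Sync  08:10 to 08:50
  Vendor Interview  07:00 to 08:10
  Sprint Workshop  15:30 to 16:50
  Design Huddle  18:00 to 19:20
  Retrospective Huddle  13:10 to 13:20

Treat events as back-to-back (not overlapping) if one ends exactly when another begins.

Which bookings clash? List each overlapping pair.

no overlapping pairs

Sorted by start: Vendor Interview, Release Sync, Retrospective Huddle, Sprint Workshop, Design Huddle.
Release Sync starts exactly when Vendor Interview ends (back-to-back, no overlap) — done with Vendor Interview.
Retrospective Huddle starts after Release Sync ends — done with Release Sync.
Sprint Workshop starts after Retrospective Huddle ends — done with Retrospective Huddle.
Design Huddle starts after Sprint Workshop ends.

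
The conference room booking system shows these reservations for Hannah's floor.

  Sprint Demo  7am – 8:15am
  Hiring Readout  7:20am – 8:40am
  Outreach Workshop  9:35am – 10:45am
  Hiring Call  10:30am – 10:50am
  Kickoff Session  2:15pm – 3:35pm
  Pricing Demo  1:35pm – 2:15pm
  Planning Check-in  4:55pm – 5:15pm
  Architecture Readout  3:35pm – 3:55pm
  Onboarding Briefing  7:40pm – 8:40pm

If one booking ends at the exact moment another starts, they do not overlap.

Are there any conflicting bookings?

Check each pair: they overlap iff neither finishes before the other starts.
Sorted by start: Sprint Demo, Hiring Readout, Outreach Workshop, Hiring Call, Pricing Demo, Kickoff Session, Architecture Readout, Planning Check-in, Onboarding Briefing.
Hiring Readout starts before Sprint Demo ends → Sprint Demo and Hiring Readout overlap.
That's a conflict, so the schedule is not conflict-free.

Yes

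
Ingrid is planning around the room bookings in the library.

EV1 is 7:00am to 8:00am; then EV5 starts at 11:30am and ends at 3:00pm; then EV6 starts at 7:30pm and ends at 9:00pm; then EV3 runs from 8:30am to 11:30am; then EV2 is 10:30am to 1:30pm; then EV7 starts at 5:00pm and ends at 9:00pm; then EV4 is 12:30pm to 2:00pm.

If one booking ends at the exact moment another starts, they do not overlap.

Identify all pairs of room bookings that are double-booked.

EV2 & EV3, EV2 & EV4, EV2 & EV5, EV4 & EV5, EV6 & EV7

Sorted by start: EV1, EV3, EV2, EV5, EV4, EV7, EV6.
EV3 starts after EV1 ends; EV1 is clear from here.
EV2 starts before EV3 ends → EV3 and EV2 overlap.
EV5 starts exactly when EV3 ends (back-to-back, no overlap); EV3 is clear from here.
EV5 starts before EV2 ends → EV2 and EV5 overlap.
EV4 starts before EV2 ends → EV2 and EV4 overlap.
EV7 starts after EV2 ends; EV2 is clear from here.
EV4 starts before EV5 ends → EV5 and EV4 overlap.
EV7 starts after EV5 ends; EV5 is clear from here.
EV7 starts after EV4 ends; EV4 is clear from here.
EV6 starts before EV7 ends → EV7 and EV6 overlap.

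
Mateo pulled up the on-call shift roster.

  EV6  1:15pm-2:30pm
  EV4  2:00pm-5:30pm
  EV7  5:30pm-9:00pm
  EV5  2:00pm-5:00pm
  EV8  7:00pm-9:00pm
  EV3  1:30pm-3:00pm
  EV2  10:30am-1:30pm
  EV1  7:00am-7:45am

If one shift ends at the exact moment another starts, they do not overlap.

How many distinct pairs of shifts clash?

8

Sorted by start: EV1, EV2, EV6, EV3, EV4, EV5, EV7, EV8.
EV2 starts after EV1 ends, so nothing later overlaps EV1 either.
EV6 starts before EV2 ends → EV2 and EV6 overlap.
EV3 starts exactly when EV2 ends (back-to-back, no overlap), so nothing later overlaps EV2 either.
EV3 starts before EV6 ends → EV6 and EV3 overlap.
EV4 starts before EV6 ends → EV6 and EV4 overlap.
EV5 starts before EV6 ends → EV6 and EV5 overlap.
EV7 starts after EV6 ends, so nothing later overlaps EV6 either.
EV4 starts before EV3 ends → EV3 and EV4 overlap.
EV5 starts before EV3 ends → EV3 and EV5 overlap.
EV7 starts after EV3 ends, so nothing later overlaps EV3 either.
EV5 starts before EV4 ends → EV4 and EV5 overlap.
EV7 starts exactly when EV4 ends (back-to-back, no overlap), so nothing later overlaps EV4 either.
EV7 starts after EV5 ends, so nothing later overlaps EV5 either.
EV8 starts before EV7 ends → EV7 and EV8 overlap.
Overlapping pairs: EV2 & EV6, EV3 & EV4, EV3 & EV5, EV3 & EV6, EV4 & EV5, EV4 & EV6, EV5 & EV6, EV7 & EV8 — 8 in total.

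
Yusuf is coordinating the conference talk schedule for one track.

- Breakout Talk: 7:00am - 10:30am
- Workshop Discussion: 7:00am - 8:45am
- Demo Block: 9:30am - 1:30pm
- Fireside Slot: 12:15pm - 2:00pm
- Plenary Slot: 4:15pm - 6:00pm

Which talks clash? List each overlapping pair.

Breakout Talk & Demo Block, Breakout Talk & Workshop Discussion, Demo Block & Fireside Slot

Sorted by start: Breakout Talk, Workshop Discussion, Demo Block, Fireside Slot, Plenary Slot.
Workshop Discussion starts before Breakout Talk ends → Breakout Talk and Workshop Discussion overlap.
Demo Block starts before Breakout Talk ends → Breakout Talk and Demo Block overlap.
Fireside Slot starts after Breakout Talk ends, so nothing later overlaps Breakout Talk either.
Demo Block starts after Workshop Discussion ends, so nothing later overlaps Workshop Discussion either.
Fireside Slot starts before Demo Block ends → Demo Block and Fireside Slot overlap.
Plenary Slot starts after Demo Block ends.
Plenary Slot starts after Fireside Slot ends.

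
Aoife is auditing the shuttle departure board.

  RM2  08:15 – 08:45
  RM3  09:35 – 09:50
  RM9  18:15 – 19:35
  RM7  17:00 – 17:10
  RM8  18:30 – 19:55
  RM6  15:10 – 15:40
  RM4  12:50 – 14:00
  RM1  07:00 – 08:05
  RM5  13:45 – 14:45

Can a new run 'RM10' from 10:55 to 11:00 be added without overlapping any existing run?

Yes — the slot is free

RM1: ends 08:05 at or before RM10 starts 10:55 → clear.
RM2: ends 08:45 at or before RM10 starts 10:55 → clear.
RM3: ends 09:50 at or before RM10 starts 10:55 → clear.
RM4: starts 12:50 at or after RM10 ends 11:00 → clear.
RM5: starts 13:45 at or after RM10 ends 11:00 → clear.
RM6: starts 15:10 at or after RM10 ends 11:00 → clear.
RM7: starts 17:00 at or after RM10 ends 11:00 → clear.
RM9: starts 18:15 at or after RM10 ends 11:00 → clear.
RM8: starts 18:30 at or after RM10 ends 11:00 → clear.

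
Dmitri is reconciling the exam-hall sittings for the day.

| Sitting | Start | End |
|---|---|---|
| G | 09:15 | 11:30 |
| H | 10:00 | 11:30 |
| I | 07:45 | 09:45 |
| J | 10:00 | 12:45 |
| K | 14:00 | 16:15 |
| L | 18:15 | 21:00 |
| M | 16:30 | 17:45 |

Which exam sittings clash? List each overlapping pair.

G & H, G & I, G & J, H & J

Sorted by start: I, G, H, J, K, M, L.
G starts before I ends → I and G overlap.
H starts after I ends, so nothing later overlaps I either.
H starts before G ends → G and H overlap.
J starts before G ends → G and J overlap.
K starts after G ends, so nothing later overlaps G either.
J starts before H ends → H and J overlap.
K starts after H ends, so nothing later overlaps H either.
K starts after J ends, so nothing later overlaps J either.
M starts after K ends, so nothing later overlaps K either.
L starts after M ends.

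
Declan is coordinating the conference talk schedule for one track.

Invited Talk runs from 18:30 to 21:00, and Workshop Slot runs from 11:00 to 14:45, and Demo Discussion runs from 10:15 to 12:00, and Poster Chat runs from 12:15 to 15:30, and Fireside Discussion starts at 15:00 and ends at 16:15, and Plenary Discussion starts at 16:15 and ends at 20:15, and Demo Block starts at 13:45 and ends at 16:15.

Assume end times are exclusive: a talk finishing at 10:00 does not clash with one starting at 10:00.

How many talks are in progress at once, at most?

Sort all start/end points and keep a running count:
10:15 start Demo Discussion → 1
11:00 start Workshop Slot → 2
12:00 end Demo Discussion → 1
12:15 start Poster Chat → 2
13:45 start Demo Block → 3
14:45 end Workshop Slot → 2
15:00 start Fireside Discussion → 3
15:30 end Poster Chat → 2
16:15 end Demo Block → 1
16:15 end Fireside Discussion → 0
16:15 start Plenary Discussion → 1
18:30 start Invited Talk → 2
20:15 end Plenary Discussion → 1
21:00 end Invited Talk → 0
Peak is 3, at 13:45 (Demo Block, Poster Chat, Workshop Slot).

3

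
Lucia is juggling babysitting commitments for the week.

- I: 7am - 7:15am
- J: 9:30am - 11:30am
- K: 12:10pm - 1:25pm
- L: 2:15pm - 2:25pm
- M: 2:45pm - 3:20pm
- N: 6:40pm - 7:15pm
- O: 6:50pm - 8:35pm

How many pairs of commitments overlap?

Check each pair: they overlap iff neither finishes before the other starts.
Sorted by start: I, J, K, L, M, N, O.
J starts after I ends, so I has no further overlaps.
K starts after J ends, so J has no further overlaps.
L starts after K ends, so K has no further overlaps.
M starts after L ends, so L has no further overlaps.
N starts after M ends, so M has no further overlaps.
O starts before N ends → N and O overlap.
Overlapping pairs: N & O — 1 in total.

1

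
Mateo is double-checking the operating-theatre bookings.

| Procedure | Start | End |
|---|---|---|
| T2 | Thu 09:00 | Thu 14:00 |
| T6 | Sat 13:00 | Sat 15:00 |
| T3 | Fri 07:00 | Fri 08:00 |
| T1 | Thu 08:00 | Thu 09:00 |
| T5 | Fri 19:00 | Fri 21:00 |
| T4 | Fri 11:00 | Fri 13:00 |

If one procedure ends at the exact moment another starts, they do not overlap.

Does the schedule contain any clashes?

Sorted by start: T1, T2, T3, T4, T5, T6.
T2 starts exactly when T1 ends (back-to-back, no overlap); T1 is clear from here.
T3 starts after T2 ends; T2 is clear from here.
T4 starts after T3 ends; T3 is clear from here.
T5 starts after T4 ends; T4 is clear from here.
T6 starts after T5 ends.
Every pair is clear; the schedule has no overlaps.

No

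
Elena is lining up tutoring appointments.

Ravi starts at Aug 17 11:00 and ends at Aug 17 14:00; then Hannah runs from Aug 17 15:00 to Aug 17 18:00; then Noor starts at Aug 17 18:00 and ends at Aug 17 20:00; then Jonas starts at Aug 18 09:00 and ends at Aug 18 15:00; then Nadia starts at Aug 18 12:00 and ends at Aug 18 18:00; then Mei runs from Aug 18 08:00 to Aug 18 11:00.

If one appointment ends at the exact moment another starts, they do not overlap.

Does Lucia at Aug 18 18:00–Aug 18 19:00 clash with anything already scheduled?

Ravi: ends Aug 17 14:00 at or before Lucia starts Aug 18 18:00 → clear.
Hannah: ends Aug 17 18:00 at or before Lucia starts Aug 18 18:00 → clear.
Noor: ends Aug 17 20:00 at or before Lucia starts Aug 18 18:00 → clear.
Mei: ends Aug 18 11:00 at or before Lucia starts Aug 18 18:00 → clear.
Jonas: ends Aug 18 15:00 at or before Lucia starts Aug 18 18:00 → clear.
Nadia: ends Aug 18 18:00 at or before Lucia starts Aug 18 18:00 → clear.

No — it doesn't clash with anything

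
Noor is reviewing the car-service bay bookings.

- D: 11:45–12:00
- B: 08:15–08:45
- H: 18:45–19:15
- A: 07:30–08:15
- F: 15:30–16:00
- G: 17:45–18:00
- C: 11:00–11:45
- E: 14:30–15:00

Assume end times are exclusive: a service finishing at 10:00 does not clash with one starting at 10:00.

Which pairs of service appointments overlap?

Check each pair: they overlap iff neither finishes before the other starts.
Sorted by start: A, B, C, D, E, F, G, H.
B starts exactly when A ends (back-to-back, no overlap) — done with A.
C starts after B ends — done with B.
D starts exactly when C ends (back-to-back, no overlap) — done with C.
E starts after D ends — done with D.
F starts after E ends — done with E.
G starts after F ends — done with F.
H starts after G ends.

none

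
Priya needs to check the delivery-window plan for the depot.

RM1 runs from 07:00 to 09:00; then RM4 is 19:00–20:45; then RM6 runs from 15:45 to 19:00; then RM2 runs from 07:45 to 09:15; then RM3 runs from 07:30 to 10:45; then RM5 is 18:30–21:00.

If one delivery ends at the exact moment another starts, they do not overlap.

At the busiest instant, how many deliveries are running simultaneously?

Sort all start/end points and keep a running count:
07:00 start RM1 → 1
07:30 start RM3 → 2
07:45 start RM2 → 3
09:00 end RM1 → 2
09:15 end RM2 → 1
10:45 end RM3 → 0
15:45 start RM6 → 1
18:30 start RM5 → 2
19:00 end RM6 → 1
19:00 start RM4 → 2
20:45 end RM4 → 1
21:00 end RM5 → 0
Peak is 3, at 07:45 (RM1, RM2, RM3).

3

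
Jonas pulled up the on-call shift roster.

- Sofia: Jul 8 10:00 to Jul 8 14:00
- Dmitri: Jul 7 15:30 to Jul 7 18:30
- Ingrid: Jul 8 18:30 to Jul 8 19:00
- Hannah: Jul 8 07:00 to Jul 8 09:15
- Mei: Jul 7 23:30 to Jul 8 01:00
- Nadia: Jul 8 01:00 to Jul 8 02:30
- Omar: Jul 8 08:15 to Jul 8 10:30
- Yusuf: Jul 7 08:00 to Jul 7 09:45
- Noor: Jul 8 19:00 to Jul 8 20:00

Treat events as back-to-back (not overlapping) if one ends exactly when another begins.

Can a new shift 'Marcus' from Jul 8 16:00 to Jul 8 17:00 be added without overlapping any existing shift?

Yusuf: ends Jul 7 09:45 at or before Marcus starts Jul 8 16:00 → clear.
Dmitri: ends Jul 7 18:30 at or before Marcus starts Jul 8 16:00 → clear.
Mei: ends Jul 8 01:00 at or before Marcus starts Jul 8 16:00 → clear.
Nadia: ends Jul 8 02:30 at or before Marcus starts Jul 8 16:00 → clear.
Hannah: ends Jul 8 09:15 at or before Marcus starts Jul 8 16:00 → clear.
Omar: ends Jul 8 10:30 at or before Marcus starts Jul 8 16:00 → clear.
Sofia: ends Jul 8 14:00 at or before Marcus starts Jul 8 16:00 → clear.
Ingrid: starts Jul 8 18:30 at or after Marcus ends Jul 8 17:00 → clear.
Noor: starts Jul 8 19:00 at or after Marcus ends Jul 8 17:00 → clear.

Yes — the slot is free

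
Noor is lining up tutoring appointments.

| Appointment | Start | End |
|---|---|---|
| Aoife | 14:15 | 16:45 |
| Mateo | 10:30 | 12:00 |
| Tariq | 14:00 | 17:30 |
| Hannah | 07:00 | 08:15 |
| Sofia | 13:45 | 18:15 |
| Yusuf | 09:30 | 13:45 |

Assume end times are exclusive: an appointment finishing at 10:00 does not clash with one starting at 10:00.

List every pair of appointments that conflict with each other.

Sorted by start: Hannah, Yusuf, Mateo, Sofia, Tariq, Aoife.
Yusuf starts after Hannah ends, so Hannah has no further overlaps.
Mateo starts before Yusuf ends → Yusuf and Mateo overlap.
Sofia starts exactly when Yusuf ends (back-to-back, no overlap), so Yusuf has no further overlaps.
Sofia starts after Mateo ends, so Mateo has no further overlaps.
Tariq starts before Sofia ends → Sofia and Tariq overlap.
Aoife starts before Sofia ends → Sofia and Aoife overlap.
Aoife starts before Tariq ends → Tariq and Aoife overlap.

Aoife & Sofia, Aoife & Tariq, Mateo & Yusuf, Sofia & Tariq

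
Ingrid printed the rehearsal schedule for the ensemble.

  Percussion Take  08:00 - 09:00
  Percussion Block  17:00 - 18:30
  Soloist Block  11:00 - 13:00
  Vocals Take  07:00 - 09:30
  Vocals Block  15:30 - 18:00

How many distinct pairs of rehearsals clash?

Sorted by start: Vocals Take, Percussion Take, Soloist Block, Vocals Block, Percussion Block.
Percussion Take starts before Vocals Take ends → Vocals Take and Percussion Take overlap.
Soloist Block starts after Vocals Take ends; Vocals Take is clear from here.
Soloist Block starts after Percussion Take ends; Percussion Take is clear from here.
Vocals Block starts after Soloist Block ends; Soloist Block is clear from here.
Percussion Block starts before Vocals Block ends → Vocals Block and Percussion Block overlap.
Overlapping pairs: Percussion Block & Vocals Block, Percussion Take & Vocals Take — 2 in total.

2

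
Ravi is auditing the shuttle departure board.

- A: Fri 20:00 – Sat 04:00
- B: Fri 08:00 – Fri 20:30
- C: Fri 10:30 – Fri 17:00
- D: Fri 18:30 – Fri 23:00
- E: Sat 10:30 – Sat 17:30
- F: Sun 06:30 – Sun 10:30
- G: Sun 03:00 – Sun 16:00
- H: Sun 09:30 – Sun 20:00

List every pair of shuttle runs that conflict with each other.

A & B, A & D, B & C, B & D, F & G, F & H, G & H

Two intervals overlap when each starts before the other ends.
Sorted by start: B, C, D, A, E, G, F, H.
C starts before B ends → B and C overlap.
D starts before B ends → B and D overlap.
A starts before B ends → B and A overlap.
E starts after B ends, so B has no further overlaps.
D starts after C ends, so C has no further overlaps.
A starts before D ends → D and A overlap.
E starts after D ends, so D has no further overlaps.
E starts after A ends, so A has no further overlaps.
G starts after E ends, so E has no further overlaps.
F starts before G ends → G and F overlap.
H starts before G ends → G and H overlap.
H starts before F ends → F and H overlap.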